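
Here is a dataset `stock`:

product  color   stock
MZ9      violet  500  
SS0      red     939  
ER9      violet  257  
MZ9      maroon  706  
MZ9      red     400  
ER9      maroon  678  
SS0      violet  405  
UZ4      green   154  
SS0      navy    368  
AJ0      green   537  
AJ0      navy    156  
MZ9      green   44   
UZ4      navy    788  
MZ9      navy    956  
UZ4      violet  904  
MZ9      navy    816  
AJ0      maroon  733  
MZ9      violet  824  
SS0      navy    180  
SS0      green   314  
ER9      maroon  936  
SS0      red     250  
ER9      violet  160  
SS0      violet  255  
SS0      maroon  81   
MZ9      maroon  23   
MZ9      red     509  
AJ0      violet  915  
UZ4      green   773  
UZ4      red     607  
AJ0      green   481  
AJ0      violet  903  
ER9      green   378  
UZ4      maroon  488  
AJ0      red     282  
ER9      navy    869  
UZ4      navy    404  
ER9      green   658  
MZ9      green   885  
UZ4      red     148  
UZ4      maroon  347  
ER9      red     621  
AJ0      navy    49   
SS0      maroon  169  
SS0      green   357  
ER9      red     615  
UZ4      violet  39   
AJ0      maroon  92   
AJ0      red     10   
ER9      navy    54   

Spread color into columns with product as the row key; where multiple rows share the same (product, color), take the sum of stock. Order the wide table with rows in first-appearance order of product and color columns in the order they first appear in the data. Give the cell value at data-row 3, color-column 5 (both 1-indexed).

923

With rows in first-appearance order of product, row 3 is product=ER9. color columns in first-appearance order: violet, red, maroon, green, navy; column 5 is navy.
Long rows with product=ER9, color=navy: 869 + 54 = 923.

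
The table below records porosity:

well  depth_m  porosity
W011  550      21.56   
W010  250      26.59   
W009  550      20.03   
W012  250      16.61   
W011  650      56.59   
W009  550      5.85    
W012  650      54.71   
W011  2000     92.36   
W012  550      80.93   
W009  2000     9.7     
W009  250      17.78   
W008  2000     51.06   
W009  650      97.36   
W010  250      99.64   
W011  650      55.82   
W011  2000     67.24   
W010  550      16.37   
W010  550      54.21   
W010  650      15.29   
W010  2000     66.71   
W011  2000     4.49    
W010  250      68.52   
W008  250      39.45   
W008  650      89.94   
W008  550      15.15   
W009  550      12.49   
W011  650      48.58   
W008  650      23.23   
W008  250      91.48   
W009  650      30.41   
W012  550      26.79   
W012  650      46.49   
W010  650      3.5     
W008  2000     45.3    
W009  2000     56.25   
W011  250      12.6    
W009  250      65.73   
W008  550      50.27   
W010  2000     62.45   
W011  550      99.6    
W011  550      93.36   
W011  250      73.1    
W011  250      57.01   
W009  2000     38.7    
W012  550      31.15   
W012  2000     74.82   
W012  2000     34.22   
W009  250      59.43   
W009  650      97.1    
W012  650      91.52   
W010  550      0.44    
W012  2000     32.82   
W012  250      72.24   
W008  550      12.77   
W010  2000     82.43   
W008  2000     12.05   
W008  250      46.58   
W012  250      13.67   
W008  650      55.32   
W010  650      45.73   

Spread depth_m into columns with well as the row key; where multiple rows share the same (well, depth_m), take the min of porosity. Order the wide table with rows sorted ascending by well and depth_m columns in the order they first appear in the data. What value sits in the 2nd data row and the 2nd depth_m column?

With rows sorted ascending by well, row 2 is well=W009. depth_m columns in first-appearance order: 550, 250, 650, 2000; column 2 is 250.
Long rows with well=W009, depth_m=250: min(17.78, 65.73, 59.43) = 17.78.

17.78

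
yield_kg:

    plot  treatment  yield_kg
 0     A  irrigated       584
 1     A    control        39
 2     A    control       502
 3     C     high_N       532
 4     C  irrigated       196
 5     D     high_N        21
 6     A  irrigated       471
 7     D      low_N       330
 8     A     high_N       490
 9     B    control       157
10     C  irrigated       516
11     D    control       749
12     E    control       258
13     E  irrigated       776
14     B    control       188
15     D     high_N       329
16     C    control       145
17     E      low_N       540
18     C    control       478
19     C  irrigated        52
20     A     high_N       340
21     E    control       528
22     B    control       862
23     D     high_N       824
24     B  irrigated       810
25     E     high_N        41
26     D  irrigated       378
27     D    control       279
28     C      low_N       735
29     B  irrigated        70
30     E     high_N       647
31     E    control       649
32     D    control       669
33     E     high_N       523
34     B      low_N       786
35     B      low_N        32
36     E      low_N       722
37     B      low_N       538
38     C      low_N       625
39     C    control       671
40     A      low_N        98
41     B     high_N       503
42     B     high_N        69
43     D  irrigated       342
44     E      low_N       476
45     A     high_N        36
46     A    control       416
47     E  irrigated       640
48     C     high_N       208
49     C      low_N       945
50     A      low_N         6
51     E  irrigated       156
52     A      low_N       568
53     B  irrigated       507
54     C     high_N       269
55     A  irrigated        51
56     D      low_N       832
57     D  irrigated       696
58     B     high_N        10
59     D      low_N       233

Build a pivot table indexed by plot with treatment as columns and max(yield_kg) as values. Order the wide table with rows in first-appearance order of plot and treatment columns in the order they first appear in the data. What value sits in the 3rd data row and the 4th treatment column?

With rows in first-appearance order of plot, row 3 is plot=D. treatment columns in first-appearance order: irrigated, control, high_N, low_N; column 4 is low_N.
Long rows with plot=D, treatment=low_N: max(330, 832, 233) = 832.

832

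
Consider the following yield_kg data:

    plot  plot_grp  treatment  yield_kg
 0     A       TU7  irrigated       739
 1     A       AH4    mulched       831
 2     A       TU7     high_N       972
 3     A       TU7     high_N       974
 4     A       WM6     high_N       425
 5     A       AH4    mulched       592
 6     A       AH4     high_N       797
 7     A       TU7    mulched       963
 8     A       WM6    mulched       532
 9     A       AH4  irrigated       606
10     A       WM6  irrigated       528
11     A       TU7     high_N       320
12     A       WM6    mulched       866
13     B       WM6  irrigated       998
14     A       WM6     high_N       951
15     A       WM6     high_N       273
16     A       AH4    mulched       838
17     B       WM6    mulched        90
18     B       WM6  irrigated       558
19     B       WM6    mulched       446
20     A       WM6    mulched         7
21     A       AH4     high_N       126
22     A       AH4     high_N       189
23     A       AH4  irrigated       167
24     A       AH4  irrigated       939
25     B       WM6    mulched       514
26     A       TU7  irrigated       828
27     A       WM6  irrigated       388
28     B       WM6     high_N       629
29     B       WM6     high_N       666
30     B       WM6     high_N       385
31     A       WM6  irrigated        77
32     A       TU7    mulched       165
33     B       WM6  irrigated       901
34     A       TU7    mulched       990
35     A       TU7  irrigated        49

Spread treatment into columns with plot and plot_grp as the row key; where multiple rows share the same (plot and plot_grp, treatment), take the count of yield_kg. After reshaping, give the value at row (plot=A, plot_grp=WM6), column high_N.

Rows with plot=A, plot_grp=WM6 and treatment=high_N: yield_kg values are 425, 951, 273.
3 rows match — count = 3.

3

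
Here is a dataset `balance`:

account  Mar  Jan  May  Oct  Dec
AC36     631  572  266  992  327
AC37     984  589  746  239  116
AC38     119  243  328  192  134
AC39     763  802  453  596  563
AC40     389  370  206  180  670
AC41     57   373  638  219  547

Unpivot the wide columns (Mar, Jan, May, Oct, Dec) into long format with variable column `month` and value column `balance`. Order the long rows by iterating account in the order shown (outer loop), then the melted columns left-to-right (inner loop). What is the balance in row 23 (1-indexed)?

206

30 rows total (6 × 5). Row 23: index ⌊(23-1)/5⌋ = 4 into account → AC40; (23-1) mod 5 = 2 into the melted columns → May.
So row 23 is (AC40, May, 206); balance = 206.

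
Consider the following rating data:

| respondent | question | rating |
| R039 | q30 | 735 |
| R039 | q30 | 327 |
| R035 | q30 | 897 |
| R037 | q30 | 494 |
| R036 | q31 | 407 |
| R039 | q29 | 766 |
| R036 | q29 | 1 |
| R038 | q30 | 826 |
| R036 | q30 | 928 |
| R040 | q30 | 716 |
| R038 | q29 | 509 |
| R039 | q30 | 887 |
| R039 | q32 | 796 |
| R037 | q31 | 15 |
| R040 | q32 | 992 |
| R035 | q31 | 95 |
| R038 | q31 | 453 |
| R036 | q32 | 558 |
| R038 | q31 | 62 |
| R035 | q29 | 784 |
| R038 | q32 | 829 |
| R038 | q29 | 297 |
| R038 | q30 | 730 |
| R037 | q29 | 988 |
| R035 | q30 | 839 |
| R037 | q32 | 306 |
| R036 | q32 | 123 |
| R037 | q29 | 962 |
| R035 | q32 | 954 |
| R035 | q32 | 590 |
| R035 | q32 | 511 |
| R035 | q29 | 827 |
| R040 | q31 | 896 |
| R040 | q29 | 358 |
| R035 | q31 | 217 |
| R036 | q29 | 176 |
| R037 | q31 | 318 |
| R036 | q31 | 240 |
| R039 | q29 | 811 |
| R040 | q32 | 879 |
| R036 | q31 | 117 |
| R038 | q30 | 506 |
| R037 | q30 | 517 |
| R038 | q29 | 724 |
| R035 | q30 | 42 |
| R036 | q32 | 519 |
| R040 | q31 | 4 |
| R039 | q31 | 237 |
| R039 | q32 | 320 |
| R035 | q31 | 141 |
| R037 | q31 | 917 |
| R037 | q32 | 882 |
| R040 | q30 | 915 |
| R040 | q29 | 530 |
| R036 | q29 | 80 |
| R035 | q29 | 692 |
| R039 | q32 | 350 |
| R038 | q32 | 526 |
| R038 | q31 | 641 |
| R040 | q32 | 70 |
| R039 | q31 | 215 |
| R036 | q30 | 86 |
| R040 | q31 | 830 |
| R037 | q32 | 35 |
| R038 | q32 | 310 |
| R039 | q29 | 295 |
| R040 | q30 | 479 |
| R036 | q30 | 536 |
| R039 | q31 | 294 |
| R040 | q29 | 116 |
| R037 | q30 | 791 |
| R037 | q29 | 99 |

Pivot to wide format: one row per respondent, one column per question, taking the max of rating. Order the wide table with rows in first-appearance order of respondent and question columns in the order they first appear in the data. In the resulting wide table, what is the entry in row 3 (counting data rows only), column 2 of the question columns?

917

With rows in first-appearance order of respondent, row 3 is respondent=R037. question columns in first-appearance order: q30, q31, q29, q32; column 2 is q31.
Long rows with respondent=R037, question=q31: max(15, 318, 917) = 917.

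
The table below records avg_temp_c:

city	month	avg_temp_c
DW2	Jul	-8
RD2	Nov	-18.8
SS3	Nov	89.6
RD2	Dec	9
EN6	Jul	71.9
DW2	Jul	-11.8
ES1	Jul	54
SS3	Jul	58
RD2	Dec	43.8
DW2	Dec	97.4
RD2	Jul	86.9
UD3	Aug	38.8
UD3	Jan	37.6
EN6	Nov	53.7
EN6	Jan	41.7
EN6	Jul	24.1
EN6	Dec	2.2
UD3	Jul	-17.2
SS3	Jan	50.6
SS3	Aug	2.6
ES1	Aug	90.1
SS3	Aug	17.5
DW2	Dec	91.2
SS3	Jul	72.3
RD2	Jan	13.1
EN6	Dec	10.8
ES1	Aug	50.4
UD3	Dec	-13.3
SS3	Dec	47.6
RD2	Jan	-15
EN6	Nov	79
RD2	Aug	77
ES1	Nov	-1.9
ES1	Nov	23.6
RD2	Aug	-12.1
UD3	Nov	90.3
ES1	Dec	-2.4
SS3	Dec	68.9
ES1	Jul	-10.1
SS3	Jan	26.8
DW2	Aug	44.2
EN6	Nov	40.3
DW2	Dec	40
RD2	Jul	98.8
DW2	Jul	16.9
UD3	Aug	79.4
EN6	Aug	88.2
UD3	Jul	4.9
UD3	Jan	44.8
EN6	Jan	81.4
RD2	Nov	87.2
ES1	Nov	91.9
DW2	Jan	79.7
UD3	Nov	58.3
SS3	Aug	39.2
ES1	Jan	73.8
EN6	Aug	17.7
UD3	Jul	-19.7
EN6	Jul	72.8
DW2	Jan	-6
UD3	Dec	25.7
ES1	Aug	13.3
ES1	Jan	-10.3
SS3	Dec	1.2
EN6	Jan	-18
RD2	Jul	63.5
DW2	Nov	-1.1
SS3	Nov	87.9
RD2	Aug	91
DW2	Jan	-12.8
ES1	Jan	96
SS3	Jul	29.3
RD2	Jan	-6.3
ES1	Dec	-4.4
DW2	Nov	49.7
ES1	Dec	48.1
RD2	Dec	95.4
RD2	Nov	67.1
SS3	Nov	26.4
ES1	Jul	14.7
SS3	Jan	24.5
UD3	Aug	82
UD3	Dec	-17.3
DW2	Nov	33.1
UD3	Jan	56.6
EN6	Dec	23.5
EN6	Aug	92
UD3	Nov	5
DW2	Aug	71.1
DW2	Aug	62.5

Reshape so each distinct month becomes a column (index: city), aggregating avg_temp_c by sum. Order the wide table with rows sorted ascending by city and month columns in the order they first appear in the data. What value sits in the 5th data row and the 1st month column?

159.6

With rows sorted ascending by city, row 5 is city=SS3. month columns in first-appearance order: Jul, Nov, Dec, Aug, Jan; column 1 is Jul.
Long rows with city=SS3, month=Jul: 58 + 72.3 + 29.3 = 159.6.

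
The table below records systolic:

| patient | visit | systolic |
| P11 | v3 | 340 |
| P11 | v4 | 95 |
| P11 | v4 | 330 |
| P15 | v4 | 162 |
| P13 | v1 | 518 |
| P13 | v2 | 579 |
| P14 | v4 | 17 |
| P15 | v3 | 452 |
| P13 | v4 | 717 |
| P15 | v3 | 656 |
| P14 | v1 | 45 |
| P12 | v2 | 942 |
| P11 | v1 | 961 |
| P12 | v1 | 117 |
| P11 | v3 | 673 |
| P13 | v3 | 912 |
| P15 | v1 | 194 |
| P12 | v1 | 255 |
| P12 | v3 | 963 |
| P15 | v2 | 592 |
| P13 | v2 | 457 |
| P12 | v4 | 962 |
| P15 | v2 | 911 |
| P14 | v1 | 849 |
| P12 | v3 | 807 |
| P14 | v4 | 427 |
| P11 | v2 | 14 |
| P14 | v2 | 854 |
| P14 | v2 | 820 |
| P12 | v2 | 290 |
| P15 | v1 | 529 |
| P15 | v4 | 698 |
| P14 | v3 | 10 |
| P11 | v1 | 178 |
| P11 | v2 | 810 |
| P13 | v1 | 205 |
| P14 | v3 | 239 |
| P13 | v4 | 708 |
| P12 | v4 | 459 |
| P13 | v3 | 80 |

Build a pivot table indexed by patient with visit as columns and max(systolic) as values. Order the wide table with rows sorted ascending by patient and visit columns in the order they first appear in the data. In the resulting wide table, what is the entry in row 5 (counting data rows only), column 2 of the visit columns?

With rows sorted ascending by patient, row 5 is patient=P15. visit columns in first-appearance order: v3, v4, v1, v2; column 2 is v4.
Long rows with patient=P15, visit=v4: max(162, 698) = 698.

698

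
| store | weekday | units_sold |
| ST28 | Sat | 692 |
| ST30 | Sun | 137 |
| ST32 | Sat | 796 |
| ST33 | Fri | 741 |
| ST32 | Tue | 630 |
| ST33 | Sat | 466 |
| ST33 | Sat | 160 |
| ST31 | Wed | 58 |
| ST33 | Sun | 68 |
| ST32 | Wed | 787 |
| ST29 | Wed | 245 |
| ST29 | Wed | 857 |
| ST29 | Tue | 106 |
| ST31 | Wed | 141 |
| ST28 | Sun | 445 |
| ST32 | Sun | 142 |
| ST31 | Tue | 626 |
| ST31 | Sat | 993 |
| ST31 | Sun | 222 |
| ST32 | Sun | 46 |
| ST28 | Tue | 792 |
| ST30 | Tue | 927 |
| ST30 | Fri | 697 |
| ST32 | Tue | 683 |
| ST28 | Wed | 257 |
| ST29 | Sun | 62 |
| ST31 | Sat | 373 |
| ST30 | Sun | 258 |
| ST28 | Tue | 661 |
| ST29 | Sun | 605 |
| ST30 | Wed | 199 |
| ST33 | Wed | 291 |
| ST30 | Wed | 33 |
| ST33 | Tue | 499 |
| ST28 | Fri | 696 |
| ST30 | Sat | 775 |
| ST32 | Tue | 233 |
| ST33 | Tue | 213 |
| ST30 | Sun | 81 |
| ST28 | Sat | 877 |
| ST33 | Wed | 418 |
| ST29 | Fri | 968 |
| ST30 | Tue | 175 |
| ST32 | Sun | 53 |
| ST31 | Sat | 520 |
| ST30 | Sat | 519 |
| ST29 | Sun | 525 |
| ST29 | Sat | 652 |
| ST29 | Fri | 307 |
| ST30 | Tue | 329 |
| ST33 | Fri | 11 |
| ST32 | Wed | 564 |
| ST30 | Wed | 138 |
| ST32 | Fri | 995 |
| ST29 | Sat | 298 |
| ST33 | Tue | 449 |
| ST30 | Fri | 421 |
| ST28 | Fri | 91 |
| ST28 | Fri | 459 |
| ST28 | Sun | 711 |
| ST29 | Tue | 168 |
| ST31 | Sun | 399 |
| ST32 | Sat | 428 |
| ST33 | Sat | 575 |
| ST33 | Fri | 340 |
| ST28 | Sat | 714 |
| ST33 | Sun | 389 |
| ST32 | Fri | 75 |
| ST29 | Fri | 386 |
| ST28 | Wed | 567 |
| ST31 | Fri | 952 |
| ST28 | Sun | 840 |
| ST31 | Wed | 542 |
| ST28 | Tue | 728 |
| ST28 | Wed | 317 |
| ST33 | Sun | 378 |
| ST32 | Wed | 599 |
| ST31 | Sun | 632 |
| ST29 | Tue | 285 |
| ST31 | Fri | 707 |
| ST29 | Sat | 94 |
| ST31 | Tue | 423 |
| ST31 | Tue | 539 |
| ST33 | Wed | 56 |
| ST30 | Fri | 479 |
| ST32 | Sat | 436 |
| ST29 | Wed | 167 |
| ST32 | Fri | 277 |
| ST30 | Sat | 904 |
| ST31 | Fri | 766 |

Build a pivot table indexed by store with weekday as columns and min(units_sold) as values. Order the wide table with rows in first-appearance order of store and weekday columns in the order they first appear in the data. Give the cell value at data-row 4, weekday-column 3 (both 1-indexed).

11

With rows in first-appearance order of store, row 4 is store=ST33. weekday columns in first-appearance order: Sat, Sun, Fri, Tue, Wed; column 3 is Fri.
Long rows with store=ST33, weekday=Fri: min(741, 11, 340) = 11.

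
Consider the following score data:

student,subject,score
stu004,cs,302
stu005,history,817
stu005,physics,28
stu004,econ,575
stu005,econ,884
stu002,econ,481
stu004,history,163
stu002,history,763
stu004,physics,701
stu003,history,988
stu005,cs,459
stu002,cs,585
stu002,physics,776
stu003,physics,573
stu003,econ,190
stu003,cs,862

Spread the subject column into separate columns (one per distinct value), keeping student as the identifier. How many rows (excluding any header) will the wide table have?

4

4 distinct student values → 4 rows.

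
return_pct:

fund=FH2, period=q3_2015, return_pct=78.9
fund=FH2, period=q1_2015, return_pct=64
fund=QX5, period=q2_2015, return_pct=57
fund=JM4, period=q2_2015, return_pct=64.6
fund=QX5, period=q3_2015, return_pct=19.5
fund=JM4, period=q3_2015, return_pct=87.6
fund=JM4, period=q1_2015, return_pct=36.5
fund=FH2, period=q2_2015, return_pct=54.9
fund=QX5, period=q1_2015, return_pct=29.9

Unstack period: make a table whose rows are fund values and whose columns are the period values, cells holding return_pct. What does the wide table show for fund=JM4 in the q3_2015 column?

Wide layout: rows indexed by fund, columns are the 3 distinct period values (q3_2015, q1_2015, q2_2015).
Cell (fund=JM4, period=q3_2015) draws from the long row where fund=JM4 and period=q3_2015, which has return_pct=87.6.

87.6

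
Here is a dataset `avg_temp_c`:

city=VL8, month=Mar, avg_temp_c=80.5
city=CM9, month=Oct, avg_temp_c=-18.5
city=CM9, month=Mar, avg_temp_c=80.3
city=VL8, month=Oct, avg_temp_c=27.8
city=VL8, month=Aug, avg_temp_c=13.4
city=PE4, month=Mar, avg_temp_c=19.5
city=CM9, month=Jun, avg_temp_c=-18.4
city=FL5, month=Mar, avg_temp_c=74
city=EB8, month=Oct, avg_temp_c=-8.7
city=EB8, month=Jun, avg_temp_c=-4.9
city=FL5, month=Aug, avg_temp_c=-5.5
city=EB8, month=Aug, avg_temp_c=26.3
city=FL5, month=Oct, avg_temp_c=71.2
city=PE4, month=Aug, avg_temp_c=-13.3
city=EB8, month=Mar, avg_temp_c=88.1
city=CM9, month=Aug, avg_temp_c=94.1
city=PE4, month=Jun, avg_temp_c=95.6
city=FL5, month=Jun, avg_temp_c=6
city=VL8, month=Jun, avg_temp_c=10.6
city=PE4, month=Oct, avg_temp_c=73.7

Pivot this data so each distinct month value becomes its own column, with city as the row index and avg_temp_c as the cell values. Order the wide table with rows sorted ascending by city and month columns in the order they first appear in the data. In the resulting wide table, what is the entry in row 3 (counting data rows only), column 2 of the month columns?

71.2

With rows sorted ascending by city, row 3 is city=FL5. month columns in first-appearance order: Mar, Oct, Aug, Jun; column 2 is Oct.
Long rows with city=FL5, month=Oct: avg_temp_c = 71.2.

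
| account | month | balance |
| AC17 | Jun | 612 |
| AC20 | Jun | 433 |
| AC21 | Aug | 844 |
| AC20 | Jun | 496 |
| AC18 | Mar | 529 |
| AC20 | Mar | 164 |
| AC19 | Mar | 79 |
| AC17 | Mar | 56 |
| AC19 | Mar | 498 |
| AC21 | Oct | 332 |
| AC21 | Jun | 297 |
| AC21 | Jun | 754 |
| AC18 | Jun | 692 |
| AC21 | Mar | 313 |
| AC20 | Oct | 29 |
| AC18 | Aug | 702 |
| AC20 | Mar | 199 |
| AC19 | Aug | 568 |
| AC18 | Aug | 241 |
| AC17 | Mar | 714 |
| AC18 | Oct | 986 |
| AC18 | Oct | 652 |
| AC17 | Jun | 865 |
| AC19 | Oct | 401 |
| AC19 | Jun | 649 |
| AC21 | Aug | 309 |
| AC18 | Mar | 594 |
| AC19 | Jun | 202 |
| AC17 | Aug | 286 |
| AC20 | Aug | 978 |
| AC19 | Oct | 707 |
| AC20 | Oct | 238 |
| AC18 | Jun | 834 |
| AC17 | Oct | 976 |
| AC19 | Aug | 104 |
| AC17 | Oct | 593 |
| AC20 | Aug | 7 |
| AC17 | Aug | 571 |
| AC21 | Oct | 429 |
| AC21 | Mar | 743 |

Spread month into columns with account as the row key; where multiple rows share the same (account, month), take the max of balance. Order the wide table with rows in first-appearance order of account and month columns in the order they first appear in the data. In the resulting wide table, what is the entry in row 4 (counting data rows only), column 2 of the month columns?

702

With rows in first-appearance order of account, row 4 is account=AC18. month columns in first-appearance order: Jun, Aug, Mar, Oct; column 2 is Aug.
Long rows with account=AC18, month=Aug: max(702, 241) = 702.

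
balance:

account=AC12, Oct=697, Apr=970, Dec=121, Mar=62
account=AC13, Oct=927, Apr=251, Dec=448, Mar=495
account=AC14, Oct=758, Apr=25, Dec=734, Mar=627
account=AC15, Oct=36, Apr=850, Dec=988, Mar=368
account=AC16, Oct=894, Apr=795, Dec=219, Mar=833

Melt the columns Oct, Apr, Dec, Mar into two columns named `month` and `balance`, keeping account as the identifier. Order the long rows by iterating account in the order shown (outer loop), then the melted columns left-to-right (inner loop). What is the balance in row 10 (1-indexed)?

20 rows total (5 × 4). Row 10: index ⌊(10-1)/4⌋ = 2 into account → AC14; (10-1) mod 4 = 1 into the melted columns → Apr.
So row 10 is (AC14, Apr, 25); balance = 25.

25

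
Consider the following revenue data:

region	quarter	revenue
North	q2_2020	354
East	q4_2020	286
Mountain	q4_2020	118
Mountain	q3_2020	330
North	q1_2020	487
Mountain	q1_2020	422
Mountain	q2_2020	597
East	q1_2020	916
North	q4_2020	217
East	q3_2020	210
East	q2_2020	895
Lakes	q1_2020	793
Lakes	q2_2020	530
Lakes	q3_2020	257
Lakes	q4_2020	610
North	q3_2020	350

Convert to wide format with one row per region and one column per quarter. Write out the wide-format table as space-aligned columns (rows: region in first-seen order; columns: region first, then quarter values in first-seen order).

region    q2_2020  q4_2020  q3_2020  q1_2020
North     354      217      350      487    
East      895      286      210      916    
Mountain  597      118      330      422    
Lakes     530      610      257      793    

Columns: region plus the 4 distinct quarter values (q2_2020, q4_2020, q3_2020, q1_2020).
For example, row North column q2_2020 takes revenue=354 from the long row (North, q2_2020).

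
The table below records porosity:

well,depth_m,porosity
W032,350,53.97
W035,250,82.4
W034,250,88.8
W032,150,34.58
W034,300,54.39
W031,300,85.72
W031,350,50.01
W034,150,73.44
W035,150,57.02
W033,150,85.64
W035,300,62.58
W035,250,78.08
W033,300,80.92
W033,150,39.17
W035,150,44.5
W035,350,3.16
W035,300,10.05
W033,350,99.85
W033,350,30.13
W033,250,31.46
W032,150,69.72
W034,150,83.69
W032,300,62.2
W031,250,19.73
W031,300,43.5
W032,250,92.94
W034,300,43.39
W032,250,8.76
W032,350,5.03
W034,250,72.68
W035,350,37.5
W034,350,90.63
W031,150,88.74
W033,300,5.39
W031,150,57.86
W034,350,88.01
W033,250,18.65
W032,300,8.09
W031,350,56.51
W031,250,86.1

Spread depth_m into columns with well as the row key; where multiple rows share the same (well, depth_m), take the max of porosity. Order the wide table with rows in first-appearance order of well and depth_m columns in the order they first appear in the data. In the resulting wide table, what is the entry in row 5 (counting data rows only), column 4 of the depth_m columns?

80.92

With rows in first-appearance order of well, row 5 is well=W033. depth_m columns in first-appearance order: 350, 250, 150, 300; column 4 is 300.
Long rows with well=W033, depth_m=300: max(80.92, 5.39) = 80.92.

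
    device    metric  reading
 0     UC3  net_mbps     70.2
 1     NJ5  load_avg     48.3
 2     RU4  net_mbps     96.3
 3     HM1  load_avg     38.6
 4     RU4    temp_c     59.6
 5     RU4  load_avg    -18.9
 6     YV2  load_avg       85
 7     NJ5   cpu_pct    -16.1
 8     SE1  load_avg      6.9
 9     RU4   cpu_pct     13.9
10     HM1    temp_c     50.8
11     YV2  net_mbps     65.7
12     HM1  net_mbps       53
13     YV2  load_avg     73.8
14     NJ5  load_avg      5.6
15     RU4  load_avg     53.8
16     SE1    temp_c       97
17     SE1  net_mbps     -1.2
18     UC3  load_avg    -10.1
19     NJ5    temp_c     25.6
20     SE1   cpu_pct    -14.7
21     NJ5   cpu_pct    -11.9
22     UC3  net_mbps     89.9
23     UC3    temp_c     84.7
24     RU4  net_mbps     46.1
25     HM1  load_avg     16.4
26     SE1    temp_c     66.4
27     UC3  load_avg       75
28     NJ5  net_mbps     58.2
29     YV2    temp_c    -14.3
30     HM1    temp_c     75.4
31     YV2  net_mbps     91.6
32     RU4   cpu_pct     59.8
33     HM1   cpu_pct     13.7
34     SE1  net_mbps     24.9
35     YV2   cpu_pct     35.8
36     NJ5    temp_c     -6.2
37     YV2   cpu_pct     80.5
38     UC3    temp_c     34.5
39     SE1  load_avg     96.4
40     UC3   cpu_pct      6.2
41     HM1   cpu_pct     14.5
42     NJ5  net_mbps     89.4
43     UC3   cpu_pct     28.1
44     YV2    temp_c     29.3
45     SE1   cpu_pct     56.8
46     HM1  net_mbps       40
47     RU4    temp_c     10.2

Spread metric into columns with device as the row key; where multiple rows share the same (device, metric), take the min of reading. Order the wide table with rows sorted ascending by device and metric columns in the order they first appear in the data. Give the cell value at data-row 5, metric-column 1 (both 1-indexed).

70.2

With rows sorted ascending by device, row 5 is device=UC3. metric columns in first-appearance order: net_mbps, load_avg, temp_c, cpu_pct; column 1 is net_mbps.
Long rows with device=UC3, metric=net_mbps: min(70.2, 89.9) = 70.2.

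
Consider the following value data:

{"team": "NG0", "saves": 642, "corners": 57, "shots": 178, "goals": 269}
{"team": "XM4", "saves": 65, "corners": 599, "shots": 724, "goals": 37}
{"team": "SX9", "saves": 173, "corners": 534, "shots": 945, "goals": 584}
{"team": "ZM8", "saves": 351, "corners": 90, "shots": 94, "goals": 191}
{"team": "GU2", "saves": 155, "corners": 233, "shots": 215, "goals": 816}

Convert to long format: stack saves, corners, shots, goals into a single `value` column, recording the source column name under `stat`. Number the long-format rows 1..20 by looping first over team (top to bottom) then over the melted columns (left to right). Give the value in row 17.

155

20 rows total (5 × 4). Row 17: index ⌊(17-1)/4⌋ = 4 into team → GU2; (17-1) mod 4 = 0 into the melted columns → saves.
So row 17 is (GU2, saves, 155); value = 155.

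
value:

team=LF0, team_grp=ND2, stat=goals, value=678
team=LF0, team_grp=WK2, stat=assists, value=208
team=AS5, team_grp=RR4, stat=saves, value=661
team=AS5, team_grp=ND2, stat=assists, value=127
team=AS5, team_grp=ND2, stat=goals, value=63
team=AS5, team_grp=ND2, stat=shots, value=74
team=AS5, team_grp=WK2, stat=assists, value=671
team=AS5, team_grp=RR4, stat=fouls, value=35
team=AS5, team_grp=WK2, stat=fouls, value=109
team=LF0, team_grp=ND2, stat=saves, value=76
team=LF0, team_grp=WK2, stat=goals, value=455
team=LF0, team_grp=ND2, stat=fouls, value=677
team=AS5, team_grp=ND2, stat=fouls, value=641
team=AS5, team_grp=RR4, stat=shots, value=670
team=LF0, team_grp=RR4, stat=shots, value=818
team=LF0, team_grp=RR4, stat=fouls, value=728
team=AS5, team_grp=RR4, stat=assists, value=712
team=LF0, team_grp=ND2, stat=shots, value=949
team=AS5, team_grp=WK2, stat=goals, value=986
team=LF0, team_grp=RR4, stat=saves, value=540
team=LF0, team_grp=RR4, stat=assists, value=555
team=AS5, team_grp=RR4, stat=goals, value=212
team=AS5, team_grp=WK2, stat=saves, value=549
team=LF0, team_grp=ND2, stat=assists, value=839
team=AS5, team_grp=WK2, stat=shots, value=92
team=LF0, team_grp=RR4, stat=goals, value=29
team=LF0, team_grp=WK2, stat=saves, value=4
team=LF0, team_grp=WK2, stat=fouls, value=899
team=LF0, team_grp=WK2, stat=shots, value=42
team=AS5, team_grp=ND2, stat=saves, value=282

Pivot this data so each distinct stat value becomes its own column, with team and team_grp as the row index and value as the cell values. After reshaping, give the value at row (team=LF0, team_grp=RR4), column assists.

Wide layout: rows indexed by team and team_grp, columns are the 5 distinct stat values (goals, assists, saves, shots, fouls).
Cell (team=LF0, team_grp=RR4, stat=assists) draws from the long row where team=LF0, team_grp=RR4 and stat=assists, which has value=555.

555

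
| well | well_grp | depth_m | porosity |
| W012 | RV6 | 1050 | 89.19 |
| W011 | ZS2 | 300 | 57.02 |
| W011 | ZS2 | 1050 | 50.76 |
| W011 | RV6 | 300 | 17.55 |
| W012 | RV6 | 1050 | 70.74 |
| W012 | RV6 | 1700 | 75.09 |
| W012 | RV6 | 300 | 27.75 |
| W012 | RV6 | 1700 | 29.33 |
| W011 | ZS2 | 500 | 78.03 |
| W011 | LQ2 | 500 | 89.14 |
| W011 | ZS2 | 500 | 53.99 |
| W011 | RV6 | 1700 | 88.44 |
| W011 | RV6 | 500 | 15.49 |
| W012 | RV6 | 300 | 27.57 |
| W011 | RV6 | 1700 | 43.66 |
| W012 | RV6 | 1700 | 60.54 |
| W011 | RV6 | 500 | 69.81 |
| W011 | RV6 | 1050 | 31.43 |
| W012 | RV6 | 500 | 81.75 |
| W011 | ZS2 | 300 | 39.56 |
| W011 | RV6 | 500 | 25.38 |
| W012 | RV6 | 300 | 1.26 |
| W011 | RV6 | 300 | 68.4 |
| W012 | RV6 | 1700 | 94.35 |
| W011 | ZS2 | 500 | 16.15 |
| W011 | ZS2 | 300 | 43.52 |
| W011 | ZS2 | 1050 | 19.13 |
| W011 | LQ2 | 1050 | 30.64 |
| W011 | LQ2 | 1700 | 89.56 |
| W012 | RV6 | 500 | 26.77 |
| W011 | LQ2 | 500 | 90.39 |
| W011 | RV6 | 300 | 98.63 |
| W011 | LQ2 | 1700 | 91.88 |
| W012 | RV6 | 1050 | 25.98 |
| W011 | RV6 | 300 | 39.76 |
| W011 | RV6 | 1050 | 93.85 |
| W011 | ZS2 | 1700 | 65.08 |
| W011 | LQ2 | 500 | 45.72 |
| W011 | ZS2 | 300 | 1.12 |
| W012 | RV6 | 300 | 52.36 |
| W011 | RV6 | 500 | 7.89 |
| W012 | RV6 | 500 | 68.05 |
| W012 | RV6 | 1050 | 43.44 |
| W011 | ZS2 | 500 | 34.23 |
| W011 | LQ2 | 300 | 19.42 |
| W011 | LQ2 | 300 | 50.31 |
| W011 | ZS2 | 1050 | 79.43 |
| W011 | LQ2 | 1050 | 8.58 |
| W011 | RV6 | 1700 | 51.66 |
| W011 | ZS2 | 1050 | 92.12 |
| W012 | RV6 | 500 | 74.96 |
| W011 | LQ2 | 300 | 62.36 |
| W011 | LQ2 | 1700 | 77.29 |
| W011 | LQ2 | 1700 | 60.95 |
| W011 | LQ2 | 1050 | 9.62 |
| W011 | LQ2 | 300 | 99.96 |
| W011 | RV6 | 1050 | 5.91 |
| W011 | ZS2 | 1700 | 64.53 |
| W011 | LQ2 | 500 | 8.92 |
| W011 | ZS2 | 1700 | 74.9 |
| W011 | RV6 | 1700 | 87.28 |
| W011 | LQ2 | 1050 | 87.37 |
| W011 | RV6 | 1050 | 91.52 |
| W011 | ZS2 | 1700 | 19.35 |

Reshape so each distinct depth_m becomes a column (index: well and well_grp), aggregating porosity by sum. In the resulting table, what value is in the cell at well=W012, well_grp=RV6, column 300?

Rows with well=W012, well_grp=RV6 and depth_m=300: porosity values are 27.75, 27.57, 1.26, 52.36.
27.75 + 27.57 + 1.26 + 52.36 = 108.94.

108.94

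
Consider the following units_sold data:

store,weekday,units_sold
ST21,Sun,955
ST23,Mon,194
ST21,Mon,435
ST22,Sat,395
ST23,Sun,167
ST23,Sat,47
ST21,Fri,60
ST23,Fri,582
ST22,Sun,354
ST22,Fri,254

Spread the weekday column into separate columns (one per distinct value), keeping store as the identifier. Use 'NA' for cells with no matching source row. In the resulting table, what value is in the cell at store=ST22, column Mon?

No long-format row has store=ST22 and weekday=Mon, so the cell is NA.

NA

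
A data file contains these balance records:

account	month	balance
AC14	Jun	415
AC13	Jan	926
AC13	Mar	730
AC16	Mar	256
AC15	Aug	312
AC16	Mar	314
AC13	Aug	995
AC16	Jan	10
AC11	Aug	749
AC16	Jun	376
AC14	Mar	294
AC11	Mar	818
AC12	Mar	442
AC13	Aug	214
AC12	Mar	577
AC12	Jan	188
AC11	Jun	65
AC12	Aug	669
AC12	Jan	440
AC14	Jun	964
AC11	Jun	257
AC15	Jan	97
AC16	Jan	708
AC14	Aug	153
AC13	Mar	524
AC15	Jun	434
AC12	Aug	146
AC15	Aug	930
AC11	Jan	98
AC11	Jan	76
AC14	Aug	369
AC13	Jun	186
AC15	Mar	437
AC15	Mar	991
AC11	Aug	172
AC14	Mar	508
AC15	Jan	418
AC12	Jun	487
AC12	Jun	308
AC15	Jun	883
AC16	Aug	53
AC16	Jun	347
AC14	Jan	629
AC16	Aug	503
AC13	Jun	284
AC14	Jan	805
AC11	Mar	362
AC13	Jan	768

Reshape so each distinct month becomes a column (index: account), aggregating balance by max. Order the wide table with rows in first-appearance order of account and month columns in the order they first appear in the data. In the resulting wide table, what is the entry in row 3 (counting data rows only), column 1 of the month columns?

With rows in first-appearance order of account, row 3 is account=AC16. month columns in first-appearance order: Jun, Jan, Mar, Aug; column 1 is Jun.
Long rows with account=AC16, month=Jun: max(376, 347) = 376.

376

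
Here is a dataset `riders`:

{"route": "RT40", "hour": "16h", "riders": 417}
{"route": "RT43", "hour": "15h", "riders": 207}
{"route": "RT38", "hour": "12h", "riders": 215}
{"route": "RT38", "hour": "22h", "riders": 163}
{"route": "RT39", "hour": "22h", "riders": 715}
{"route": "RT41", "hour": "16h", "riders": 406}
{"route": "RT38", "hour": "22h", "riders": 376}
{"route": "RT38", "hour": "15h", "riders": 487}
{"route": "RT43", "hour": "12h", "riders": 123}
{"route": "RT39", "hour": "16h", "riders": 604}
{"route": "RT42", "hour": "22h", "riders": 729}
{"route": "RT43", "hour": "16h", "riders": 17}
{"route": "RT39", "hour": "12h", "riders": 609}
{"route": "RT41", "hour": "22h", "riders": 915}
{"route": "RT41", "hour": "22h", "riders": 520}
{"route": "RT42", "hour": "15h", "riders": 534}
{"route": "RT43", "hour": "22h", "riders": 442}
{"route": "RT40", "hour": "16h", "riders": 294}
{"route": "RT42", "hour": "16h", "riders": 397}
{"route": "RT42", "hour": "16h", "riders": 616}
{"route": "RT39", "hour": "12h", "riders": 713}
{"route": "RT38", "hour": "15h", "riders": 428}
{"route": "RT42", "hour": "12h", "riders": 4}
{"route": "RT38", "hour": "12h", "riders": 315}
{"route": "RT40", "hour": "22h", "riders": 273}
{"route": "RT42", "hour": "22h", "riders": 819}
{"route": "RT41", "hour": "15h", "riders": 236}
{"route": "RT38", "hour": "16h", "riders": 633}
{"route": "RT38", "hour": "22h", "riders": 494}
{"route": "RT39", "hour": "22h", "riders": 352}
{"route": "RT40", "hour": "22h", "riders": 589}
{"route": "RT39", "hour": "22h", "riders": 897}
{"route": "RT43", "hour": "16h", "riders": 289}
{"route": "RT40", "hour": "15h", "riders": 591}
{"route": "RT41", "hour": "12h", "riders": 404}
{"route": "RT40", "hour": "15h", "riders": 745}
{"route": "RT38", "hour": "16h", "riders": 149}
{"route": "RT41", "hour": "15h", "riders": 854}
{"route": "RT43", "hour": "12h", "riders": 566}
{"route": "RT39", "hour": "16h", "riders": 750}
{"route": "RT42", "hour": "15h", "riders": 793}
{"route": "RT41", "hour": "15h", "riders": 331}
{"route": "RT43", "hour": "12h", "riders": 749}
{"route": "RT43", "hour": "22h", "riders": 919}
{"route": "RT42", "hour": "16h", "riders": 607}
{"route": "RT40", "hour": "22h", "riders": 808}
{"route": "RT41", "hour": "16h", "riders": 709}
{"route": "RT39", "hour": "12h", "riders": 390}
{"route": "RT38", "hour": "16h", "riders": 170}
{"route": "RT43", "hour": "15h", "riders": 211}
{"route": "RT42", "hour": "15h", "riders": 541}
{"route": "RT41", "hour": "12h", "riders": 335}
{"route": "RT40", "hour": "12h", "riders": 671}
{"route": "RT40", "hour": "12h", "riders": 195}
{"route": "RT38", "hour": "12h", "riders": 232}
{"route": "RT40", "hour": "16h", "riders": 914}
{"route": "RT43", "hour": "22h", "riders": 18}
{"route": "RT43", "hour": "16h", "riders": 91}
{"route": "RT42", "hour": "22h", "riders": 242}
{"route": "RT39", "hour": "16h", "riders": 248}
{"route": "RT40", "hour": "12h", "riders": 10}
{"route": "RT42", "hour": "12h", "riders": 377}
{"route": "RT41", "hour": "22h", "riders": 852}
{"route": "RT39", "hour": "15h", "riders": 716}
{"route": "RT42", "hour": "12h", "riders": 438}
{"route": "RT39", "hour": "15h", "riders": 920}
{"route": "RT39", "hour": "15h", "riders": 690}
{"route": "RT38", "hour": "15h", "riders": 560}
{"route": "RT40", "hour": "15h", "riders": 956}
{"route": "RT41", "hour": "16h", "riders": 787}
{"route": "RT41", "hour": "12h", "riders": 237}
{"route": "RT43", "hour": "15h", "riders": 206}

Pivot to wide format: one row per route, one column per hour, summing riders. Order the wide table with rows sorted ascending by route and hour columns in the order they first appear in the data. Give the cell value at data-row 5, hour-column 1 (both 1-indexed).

With rows sorted ascending by route, row 5 is route=RT42. hour columns in first-appearance order: 16h, 15h, 12h, 22h; column 1 is 16h.
Long rows with route=RT42, hour=16h: 397 + 616 + 607 = 1620.

1620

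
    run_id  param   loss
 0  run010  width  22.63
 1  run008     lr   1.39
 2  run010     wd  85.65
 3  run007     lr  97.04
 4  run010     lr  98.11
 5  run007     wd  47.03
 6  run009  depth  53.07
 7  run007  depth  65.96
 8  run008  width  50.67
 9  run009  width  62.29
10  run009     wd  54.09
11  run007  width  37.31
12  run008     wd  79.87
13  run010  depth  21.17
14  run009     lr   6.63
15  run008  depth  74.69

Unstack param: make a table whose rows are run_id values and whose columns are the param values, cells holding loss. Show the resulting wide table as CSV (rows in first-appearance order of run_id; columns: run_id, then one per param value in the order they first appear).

run_id,width,lr,wd,depth
run010,22.63,98.11,85.65,21.17
run008,50.67,1.39,79.87,74.69
run007,37.31,97.04,47.03,65.96
run009,62.29,6.63,54.09,53.07

Columns: run_id plus the 4 distinct param values (width, lr, wd, depth).
For example, row run010 column width takes loss=22.63 from the long row (run010, width).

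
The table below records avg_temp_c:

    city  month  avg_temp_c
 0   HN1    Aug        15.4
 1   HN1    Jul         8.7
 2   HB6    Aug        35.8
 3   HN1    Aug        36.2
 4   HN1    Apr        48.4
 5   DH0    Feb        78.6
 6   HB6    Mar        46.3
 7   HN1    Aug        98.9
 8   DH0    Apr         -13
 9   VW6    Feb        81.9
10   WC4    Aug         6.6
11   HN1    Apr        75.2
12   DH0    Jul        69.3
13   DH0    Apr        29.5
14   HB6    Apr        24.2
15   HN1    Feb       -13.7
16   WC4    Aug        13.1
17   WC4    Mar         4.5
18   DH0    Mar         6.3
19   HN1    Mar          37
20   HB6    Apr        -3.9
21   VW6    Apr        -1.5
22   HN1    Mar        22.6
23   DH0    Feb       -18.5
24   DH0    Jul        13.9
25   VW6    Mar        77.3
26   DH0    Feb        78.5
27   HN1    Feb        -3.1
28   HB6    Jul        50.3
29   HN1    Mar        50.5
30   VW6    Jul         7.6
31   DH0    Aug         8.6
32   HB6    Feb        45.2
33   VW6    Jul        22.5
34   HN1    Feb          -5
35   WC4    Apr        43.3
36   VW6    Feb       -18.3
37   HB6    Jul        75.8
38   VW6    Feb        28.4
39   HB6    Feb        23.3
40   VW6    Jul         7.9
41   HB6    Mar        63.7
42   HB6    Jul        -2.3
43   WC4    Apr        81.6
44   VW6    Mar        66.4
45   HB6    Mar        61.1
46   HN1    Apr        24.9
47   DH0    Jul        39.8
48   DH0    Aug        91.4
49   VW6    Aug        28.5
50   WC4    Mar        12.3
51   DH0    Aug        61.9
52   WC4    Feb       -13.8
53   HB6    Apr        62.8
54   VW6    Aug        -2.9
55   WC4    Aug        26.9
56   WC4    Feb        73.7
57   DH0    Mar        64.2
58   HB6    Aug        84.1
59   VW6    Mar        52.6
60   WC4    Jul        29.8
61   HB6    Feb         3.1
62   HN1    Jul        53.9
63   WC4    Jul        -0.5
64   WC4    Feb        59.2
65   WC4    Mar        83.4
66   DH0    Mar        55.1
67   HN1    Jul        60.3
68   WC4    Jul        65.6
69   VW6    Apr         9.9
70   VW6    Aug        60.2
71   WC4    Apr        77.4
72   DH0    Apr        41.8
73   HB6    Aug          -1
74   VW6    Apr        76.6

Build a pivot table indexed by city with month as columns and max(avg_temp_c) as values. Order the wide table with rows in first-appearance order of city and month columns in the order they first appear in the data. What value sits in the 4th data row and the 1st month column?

With rows in first-appearance order of city, row 4 is city=VW6. month columns in first-appearance order: Aug, Jul, Apr, Feb, Mar; column 1 is Aug.
Long rows with city=VW6, month=Aug: max(28.5, -2.9, 60.2) = 60.2.

60.2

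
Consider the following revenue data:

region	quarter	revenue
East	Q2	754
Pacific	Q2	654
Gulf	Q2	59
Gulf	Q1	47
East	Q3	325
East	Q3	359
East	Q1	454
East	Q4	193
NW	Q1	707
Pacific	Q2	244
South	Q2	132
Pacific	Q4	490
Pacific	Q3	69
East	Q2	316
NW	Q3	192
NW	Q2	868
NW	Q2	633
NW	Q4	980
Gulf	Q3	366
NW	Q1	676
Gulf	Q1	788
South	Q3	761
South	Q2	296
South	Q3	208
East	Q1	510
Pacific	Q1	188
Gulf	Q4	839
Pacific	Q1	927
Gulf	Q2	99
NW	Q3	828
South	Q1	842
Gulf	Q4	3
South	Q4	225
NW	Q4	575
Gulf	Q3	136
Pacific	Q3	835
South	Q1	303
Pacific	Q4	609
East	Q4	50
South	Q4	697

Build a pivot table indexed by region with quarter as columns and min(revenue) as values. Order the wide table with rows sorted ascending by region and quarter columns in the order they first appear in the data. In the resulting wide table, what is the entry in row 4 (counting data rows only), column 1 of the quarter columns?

244

With rows sorted ascending by region, row 4 is region=Pacific. quarter columns in first-appearance order: Q2, Q1, Q3, Q4; column 1 is Q2.
Long rows with region=Pacific, quarter=Q2: min(654, 244) = 244.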